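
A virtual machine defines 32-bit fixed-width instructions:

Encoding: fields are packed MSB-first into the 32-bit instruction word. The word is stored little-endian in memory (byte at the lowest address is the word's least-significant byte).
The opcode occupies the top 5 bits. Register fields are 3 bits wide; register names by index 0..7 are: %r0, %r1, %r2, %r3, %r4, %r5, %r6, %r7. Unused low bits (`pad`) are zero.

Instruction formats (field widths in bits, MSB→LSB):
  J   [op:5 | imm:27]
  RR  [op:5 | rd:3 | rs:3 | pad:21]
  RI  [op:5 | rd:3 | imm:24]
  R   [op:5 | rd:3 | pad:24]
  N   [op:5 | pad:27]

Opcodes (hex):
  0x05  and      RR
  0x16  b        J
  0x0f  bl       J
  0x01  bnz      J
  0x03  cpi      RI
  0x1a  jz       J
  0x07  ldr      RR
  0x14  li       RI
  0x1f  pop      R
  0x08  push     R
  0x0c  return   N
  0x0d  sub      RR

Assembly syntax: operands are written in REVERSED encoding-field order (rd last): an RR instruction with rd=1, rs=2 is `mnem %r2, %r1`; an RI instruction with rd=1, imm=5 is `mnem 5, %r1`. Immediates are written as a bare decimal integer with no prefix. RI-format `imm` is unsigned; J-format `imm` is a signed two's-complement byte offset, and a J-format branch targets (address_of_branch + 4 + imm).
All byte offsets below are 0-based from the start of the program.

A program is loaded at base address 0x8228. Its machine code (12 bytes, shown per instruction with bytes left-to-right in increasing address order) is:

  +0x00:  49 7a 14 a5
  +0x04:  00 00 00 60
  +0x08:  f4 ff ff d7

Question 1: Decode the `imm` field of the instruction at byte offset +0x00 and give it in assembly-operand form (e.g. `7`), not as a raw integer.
off 0x00: read 49 7a 14 a5 as little → 0xa5147a49
  opcode bits[31:27]=0x14: li/RI
  rd@[26:24]=0x5 ⇒ %r5
  imm@[23:0]=0x147a49 ⇒ 1342025

1342025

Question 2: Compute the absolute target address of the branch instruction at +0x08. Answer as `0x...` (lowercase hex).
0x8228

@+08  little-endian(f4 ff ff d7) = 0xd7fffff4
  op=0xd7fffff4>>27=0x1a ⇒ jz (J)
  [26:0] imm=134217716 (s27→-12) = -12
  target = base 0x8228 + off 0x08 + 4 + imm -12 = 0x8228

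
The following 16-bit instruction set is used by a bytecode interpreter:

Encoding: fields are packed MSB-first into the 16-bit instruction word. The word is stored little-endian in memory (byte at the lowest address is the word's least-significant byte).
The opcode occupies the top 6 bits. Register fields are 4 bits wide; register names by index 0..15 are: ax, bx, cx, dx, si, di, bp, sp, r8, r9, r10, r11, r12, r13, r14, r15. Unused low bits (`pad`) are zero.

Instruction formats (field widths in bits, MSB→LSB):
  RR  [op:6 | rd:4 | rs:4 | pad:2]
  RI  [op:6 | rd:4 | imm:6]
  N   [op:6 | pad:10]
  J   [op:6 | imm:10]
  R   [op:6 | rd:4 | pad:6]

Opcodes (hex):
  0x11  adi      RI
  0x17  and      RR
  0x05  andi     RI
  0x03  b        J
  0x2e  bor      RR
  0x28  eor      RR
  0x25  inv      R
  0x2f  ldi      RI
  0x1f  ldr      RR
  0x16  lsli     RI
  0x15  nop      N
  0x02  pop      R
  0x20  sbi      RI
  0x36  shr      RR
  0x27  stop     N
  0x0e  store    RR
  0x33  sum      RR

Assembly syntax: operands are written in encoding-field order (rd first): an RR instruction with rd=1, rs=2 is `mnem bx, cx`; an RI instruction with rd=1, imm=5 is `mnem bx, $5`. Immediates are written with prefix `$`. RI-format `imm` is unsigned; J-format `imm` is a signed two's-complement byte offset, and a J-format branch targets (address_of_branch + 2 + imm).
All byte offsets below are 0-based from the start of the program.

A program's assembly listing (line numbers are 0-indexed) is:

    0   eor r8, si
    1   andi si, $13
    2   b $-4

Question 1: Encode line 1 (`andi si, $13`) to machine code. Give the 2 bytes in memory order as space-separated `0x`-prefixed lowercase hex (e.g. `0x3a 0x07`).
L1: andi op=0x5:6|rd=4:4|imm=13:6 ⇒ 0x150d ⇒ little 0d 15

0x0d 0x15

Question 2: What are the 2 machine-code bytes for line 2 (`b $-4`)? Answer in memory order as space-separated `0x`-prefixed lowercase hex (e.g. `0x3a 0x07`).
0xfc 0x0f

line 2 (b): pack op=0x3:6|imm=-4:10 = 0x0ffc; little→ fc 0f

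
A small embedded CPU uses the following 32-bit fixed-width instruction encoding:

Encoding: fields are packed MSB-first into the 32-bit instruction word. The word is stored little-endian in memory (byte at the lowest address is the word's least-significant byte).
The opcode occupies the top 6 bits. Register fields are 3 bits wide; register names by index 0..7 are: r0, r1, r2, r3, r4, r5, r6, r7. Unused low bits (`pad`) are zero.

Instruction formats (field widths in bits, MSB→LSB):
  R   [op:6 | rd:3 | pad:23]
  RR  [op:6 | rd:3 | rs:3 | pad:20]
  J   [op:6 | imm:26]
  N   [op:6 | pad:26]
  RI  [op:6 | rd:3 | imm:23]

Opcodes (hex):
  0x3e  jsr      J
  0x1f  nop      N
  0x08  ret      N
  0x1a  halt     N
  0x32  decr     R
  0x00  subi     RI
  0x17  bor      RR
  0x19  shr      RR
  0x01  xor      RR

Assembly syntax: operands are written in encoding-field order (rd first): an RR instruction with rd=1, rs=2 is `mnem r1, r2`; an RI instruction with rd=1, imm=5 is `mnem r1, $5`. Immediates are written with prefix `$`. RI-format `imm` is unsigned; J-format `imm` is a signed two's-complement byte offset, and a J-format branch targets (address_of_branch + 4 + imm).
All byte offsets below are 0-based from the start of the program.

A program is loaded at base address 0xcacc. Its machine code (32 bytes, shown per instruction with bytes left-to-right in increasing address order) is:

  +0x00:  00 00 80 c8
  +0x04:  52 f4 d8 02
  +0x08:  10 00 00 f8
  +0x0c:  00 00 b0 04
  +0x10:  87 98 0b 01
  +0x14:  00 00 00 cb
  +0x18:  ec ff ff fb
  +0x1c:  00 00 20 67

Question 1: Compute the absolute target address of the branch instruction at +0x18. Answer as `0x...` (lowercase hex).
0xcad4

+0x18: ec ff ff fb ⇒ word 0xfbffffec (little)
  op=0xfbffffec>>26=0x3e ⇒ jsr (J)
  [25:0] imm=67108844 (s26→-20) = $-20
  target = base 0xcacc + off 0x18 + 4 + imm -20 = 0xcad4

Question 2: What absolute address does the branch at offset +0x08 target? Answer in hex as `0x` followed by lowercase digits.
0xcae8

off 0x08: read 10 00 00 f8 as little → 0xf8000010
  top 6b → 0x3e → jsr [J]
  imm: (w>>0)&0x3ffffff=0x10 → $16
  target = base 0xcacc + off 0x08 + 4 + imm 16 = 0xcae8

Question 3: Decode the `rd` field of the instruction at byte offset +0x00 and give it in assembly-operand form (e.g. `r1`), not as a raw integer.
@+00  little-endian(00 00 80 c8) = 0xc8800000
  opcode bits[31:26]=0x32: decr/R
  rd: (w>>23)&0x7=0x1 → r1

r1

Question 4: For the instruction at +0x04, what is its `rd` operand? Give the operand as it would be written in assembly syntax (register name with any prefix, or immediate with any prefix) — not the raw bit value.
+0x04: 52 f4 d8 02 ⇒ word 0x02d8f452 (little)
  opcode bits[31:26]=0x0: subi/RI
  [25:23] rd=5 = r5
  [22:0] imm=5829714 = $5829714

r5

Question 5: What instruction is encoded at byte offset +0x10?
subi r2, $759943

+0x10: 87 98 0b 01 ⇒ word 0x010b9887 (little)
  op=0x010b9887>>26=0x0 ⇒ subi (RI)
  rd: (w>>23)&0x7=0x2 → r2
  imm: (w>>0)&0x7fffff=0xb9887 → $759943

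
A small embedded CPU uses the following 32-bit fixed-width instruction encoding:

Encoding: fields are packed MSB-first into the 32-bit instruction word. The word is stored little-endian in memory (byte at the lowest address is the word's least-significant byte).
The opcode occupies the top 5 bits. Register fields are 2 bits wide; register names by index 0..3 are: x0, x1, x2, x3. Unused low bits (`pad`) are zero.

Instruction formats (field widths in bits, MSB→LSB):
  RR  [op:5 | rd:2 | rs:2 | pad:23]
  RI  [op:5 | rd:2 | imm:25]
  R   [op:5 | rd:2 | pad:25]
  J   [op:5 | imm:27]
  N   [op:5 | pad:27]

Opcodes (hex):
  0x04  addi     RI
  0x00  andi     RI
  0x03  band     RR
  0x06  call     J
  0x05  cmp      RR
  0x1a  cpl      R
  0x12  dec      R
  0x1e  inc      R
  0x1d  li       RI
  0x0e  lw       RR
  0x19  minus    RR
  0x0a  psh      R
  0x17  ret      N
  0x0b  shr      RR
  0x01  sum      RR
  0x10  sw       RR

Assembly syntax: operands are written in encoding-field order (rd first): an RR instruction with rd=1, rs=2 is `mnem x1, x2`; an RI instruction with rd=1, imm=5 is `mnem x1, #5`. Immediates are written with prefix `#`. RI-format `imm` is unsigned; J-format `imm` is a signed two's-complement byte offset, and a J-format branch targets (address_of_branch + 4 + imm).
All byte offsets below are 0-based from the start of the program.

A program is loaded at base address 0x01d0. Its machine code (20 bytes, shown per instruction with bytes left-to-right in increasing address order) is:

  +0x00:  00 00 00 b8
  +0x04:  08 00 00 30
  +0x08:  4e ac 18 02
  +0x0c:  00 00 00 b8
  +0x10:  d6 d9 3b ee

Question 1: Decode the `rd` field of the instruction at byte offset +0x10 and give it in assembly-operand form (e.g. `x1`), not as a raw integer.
x3

off 0x10: read d6 d9 3b ee as little → 0xee3bd9d6
  top 5b → 0x1d → li [RI]
  rd: (w>>25)&0x3=0x3 → x3
  imm: (w>>0)&0x1ffffff=0x3bd9d6 → #3922390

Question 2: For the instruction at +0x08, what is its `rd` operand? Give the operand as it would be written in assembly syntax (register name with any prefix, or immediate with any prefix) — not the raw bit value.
x1

@+08  little-endian(4e ac 18 02) = 0x0218ac4e
  opcode bits[31:27]=0x0: andi/RI
  [26:25] rd=1 = x1
  [24:0] imm=1616974 = #1616974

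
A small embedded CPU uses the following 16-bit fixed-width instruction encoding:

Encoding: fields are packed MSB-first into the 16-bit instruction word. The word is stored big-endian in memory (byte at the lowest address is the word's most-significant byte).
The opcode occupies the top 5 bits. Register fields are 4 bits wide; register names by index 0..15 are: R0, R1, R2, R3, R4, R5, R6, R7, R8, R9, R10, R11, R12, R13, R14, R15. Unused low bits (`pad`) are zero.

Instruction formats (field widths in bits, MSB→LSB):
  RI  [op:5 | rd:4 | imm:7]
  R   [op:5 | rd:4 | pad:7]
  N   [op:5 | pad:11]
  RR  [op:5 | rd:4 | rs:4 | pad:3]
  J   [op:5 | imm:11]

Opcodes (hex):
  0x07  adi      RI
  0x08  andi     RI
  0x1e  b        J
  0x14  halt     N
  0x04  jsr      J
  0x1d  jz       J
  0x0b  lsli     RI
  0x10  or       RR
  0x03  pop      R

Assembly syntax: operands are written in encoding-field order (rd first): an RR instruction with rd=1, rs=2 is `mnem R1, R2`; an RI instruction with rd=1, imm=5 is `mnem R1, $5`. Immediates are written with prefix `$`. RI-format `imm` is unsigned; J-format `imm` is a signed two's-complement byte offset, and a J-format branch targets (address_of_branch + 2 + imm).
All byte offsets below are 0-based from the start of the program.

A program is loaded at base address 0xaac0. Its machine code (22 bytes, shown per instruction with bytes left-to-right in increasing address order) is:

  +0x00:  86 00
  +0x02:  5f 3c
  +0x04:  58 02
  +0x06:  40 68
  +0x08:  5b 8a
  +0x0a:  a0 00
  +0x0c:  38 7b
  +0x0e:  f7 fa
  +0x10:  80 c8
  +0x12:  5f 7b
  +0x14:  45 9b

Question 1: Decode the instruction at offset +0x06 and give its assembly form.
andi R0, $104

+0x06: 40 68 ⇒ word 0x4068 (big)
  top 5b → 0x8 → andi [RI]
  rd: (w>>7)&0xf=0x0 → R0
  imm: (w>>0)&0x7f=0x68 → $104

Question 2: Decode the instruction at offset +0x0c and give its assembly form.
@+0c  big-endian(38 7b) = 0x387b
  opcode bits[15:11]=0x7: adi/RI
  rd: (w>>7)&0xf=0x0 → R0
  imm: (w>>0)&0x7f=0x7b → $123

adi R0, $123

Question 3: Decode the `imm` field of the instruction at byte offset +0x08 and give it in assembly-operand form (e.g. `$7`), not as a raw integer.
[08] 5b 8a → 0x5b8a
  op=0x5b8a>>11=0xb ⇒ lsli (RI)
  rd: (w>>7)&0xf=0x7 → R7
  imm: (w>>0)&0x7f=0xa → $10

$10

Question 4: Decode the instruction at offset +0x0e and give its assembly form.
@+0e  big-endian(f7 fa) = 0xf7fa
  top 5b → 0x1e → b [J]
  imm: (w>>0)&0x7ff=0x7fa (s11→-6) → $-6

b $-6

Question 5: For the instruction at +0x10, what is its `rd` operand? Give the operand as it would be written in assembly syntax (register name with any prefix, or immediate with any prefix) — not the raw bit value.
R1

+0x10: 80 c8 ⇒ word 0x80c8 (big)
  op=0x80c8>>11=0x10 ⇒ or (RR)
  rd@[10:7]=0x1 ⇒ R1
  rs@[6:3]=0x9 ⇒ R9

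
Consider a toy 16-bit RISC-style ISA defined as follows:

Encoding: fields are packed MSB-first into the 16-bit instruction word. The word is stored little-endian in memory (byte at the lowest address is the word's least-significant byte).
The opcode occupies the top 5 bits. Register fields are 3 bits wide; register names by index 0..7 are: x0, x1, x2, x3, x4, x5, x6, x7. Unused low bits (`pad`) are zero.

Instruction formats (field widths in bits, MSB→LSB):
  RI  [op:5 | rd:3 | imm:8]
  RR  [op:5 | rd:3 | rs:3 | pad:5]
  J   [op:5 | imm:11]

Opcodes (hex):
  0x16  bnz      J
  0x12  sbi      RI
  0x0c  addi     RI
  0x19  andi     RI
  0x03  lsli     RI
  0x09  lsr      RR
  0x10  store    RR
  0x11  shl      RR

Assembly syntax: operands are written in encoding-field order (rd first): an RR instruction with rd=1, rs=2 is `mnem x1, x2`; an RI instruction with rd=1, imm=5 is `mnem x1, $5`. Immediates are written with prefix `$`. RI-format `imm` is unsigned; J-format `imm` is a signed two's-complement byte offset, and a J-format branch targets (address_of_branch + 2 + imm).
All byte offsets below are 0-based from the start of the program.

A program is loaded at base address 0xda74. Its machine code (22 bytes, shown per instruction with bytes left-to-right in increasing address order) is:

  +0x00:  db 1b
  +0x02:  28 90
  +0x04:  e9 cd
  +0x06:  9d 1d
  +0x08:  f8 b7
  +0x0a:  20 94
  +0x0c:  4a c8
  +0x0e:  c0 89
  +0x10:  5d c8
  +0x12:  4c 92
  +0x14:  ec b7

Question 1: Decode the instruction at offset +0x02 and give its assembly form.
[02] 28 90 → 0x9028
  opcode bits[15:11]=0x12: sbi/RI
  [10:8] rd=0 = x0
  [7:0] imm=40 = $40

sbi x0, $40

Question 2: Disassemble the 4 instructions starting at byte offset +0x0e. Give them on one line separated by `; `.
[0e] c0 89 → 0x89c0
  top 5b → 0x11 → shl [RR]
  [10:8] rd=1 = x1
  [7:5] rs=6 = x6
[10] 5d c8 → 0xc85d
  top 5b → 0x19 → andi [RI]
  [10:8] rd=0 = x0
  [7:0] imm=93 = $93
[12] 4c 92 → 0x924c
  top 5b → 0x12 → sbi [RI]
  [10:8] rd=2 = x2
  [7:0] imm=76 = $76
[14] ec b7 → 0xb7ec
  top 5b → 0x16 → bnz [J]
  [10:0] imm=2028 (s11→-20) = $-20

shl x1, x6; andi x0, $93; sbi x2, $76; bnz $-20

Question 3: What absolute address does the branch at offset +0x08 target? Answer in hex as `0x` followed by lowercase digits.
0xda76

+0x08: f8 b7 ⇒ word 0xb7f8 (little)
  top 5b → 0x16 → bnz [J]
  imm: (w>>0)&0x7ff=0x7f8 (s11→-8) → $-8
  target = base 0xda74 + off 0x08 + 2 + imm -8 = 0xda76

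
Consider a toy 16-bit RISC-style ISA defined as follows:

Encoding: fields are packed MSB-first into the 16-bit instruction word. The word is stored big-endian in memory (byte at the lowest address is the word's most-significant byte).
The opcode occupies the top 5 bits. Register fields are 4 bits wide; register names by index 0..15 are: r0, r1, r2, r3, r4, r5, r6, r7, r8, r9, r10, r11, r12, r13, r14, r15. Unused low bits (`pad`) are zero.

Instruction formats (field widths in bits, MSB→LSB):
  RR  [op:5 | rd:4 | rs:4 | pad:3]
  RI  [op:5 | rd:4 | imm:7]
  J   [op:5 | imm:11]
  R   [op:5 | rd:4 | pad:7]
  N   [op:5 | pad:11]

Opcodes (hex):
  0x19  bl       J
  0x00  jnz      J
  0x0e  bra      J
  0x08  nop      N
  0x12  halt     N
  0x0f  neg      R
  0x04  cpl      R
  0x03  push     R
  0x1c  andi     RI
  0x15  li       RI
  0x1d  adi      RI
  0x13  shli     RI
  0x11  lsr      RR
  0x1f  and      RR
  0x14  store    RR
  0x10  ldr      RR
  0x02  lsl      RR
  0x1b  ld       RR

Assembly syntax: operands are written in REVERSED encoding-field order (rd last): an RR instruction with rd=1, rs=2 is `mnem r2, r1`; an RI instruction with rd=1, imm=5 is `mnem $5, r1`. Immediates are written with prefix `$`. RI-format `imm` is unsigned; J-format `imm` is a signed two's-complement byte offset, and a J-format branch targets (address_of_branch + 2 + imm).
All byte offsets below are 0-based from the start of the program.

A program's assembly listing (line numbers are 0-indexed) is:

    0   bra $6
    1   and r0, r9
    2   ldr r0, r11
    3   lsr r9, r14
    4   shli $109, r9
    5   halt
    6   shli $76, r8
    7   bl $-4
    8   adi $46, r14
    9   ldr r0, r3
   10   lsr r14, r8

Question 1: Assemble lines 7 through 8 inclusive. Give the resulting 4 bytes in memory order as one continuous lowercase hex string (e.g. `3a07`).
cffcef2e

line 7 (bl): pack op=0x19:5|imm=-4:11 = 0xcffc; big→ cf fc
line 8 (adi): pack op=0x1d:5|rd=14:4|imm=46:7 = 0xef2e; big→ ef 2e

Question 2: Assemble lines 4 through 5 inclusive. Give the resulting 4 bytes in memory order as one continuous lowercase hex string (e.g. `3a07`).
9ced9000

4. shli fields op=0x13:5|rd=9:4|imm=109:7 → word 9cedh → 9c ed
5. halt fields op=0x12:5|pad=0:11 → word 9000h → 90 00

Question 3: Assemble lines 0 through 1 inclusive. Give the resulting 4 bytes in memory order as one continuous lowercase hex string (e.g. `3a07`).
L0: bra op=0xe:5|imm=6:11 ⇒ 0x7006 ⇒ big 70 06
L1: and op=0x1f:5|rd=9:4|rs=0:4|pad=0:3 ⇒ 0xfc80 ⇒ big fc 80

7006fc80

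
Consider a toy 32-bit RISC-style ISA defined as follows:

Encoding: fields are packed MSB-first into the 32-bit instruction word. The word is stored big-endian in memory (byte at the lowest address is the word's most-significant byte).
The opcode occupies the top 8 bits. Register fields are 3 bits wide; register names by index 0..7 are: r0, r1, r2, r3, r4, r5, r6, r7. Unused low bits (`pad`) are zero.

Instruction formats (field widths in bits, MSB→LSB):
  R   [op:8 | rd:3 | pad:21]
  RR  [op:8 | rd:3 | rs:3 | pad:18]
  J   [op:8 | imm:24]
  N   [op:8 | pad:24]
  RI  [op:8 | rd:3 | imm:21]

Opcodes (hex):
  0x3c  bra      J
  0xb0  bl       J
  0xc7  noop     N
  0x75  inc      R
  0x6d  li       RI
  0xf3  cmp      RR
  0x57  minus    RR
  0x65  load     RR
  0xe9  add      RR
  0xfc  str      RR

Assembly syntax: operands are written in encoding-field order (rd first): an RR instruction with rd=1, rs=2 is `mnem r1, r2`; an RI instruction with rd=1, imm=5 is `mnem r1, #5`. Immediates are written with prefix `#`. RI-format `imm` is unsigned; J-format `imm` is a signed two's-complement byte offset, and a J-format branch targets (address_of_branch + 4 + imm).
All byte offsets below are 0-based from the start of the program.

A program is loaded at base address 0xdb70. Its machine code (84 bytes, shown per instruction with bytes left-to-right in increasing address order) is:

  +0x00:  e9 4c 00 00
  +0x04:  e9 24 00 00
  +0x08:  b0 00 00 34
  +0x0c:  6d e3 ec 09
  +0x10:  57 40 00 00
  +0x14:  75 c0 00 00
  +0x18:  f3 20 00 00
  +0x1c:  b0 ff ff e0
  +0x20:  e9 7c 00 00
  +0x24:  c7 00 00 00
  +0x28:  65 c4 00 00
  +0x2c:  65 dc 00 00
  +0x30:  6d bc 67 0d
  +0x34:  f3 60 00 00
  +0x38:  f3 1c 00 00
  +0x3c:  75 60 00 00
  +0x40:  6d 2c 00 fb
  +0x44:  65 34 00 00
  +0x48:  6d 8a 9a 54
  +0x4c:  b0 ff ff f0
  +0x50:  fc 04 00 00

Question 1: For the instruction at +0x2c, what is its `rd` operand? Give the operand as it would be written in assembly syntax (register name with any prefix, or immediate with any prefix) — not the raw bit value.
[2c] 65 dc 00 00 → 0x65dc0000
  top 8b → 0x65 → load [RR]
  rd: (w>>21)&0x7=0x6 → r6
  rs: (w>>18)&0x7=0x7 → r7

r6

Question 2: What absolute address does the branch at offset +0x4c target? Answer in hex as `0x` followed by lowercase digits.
[4c] b0 ff ff f0 → 0xb0fffff0
  top 8b → 0xb0 → bl [J]
  [23:0] imm=16777200 (s24→-16) = #-16
  target = base 0xdb70 + off 0x4c + 4 + imm -16 = 0xdbb0

0xdbb0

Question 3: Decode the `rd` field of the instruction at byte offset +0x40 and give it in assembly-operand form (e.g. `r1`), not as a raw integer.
r1

@+40  big-endian(6d 2c 00 fb) = 0x6d2c00fb
  opcode bits[31:24]=0x6d: li/RI
  rd@[23:21]=0x1 ⇒ r1
  imm@[20:0]=0xc00fb ⇒ #786683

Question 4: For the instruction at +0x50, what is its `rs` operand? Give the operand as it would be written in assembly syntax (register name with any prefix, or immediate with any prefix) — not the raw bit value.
+0x50: fc 04 00 00 ⇒ word 0xfc040000 (big)
  opcode bits[31:24]=0xfc: str/RR
  rd: (w>>21)&0x7=0x0 → r0
  rs: (w>>18)&0x7=0x1 → r1

r1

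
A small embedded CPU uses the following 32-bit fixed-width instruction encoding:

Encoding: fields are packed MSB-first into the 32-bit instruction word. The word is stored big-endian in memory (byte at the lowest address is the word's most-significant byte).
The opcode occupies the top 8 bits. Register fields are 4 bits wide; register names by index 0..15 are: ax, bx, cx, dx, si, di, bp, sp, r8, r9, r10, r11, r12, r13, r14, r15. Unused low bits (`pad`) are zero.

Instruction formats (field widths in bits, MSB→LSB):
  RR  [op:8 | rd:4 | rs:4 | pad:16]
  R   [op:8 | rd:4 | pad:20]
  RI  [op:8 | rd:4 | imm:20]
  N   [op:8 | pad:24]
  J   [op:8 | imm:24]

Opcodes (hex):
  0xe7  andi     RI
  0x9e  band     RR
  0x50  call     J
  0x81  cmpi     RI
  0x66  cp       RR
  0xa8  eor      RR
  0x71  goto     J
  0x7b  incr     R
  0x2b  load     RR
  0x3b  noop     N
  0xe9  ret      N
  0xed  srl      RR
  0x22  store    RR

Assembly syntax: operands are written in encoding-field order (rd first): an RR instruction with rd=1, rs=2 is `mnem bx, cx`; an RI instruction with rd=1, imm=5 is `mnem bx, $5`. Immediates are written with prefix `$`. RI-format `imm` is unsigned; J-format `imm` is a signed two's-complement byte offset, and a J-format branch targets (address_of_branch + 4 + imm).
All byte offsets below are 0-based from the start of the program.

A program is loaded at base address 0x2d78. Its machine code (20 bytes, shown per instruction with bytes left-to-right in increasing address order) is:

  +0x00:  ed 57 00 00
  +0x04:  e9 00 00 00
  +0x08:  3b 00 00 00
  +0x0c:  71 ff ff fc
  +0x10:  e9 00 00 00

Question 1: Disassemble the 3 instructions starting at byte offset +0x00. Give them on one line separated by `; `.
srl di, sp; ret; noop

[00] ed 57 00 00 → 0xed570000
  op=0xed570000>>24=0xed ⇒ srl (RR)
  rd: (w>>20)&0xf=0x5 → di
  rs: (w>>16)&0xf=0x7 → sp
[04] e9 00 00 00 → 0xe9000000
  op=0xe9000000>>24=0xe9 ⇒ ret (N)
[08] 3b 00 00 00 → 0x3b000000
  op=0x3b000000>>24=0x3b ⇒ noop (N)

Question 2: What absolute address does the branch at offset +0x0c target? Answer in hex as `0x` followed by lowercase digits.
0x2d84

@+0c  big-endian(71 ff ff fc) = 0x71fffffc
  top 8b → 0x71 → goto [J]
  [23:0] imm=16777212 (s24→-4) = $-4
  target = base 0x2d78 + off 0x0c + 4 + imm -4 = 0x2d84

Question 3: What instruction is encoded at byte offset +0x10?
+0x10: e9 00 00 00 ⇒ word 0xe9000000 (big)
  op=0xe9000000>>24=0xe9 ⇒ ret (N)

ret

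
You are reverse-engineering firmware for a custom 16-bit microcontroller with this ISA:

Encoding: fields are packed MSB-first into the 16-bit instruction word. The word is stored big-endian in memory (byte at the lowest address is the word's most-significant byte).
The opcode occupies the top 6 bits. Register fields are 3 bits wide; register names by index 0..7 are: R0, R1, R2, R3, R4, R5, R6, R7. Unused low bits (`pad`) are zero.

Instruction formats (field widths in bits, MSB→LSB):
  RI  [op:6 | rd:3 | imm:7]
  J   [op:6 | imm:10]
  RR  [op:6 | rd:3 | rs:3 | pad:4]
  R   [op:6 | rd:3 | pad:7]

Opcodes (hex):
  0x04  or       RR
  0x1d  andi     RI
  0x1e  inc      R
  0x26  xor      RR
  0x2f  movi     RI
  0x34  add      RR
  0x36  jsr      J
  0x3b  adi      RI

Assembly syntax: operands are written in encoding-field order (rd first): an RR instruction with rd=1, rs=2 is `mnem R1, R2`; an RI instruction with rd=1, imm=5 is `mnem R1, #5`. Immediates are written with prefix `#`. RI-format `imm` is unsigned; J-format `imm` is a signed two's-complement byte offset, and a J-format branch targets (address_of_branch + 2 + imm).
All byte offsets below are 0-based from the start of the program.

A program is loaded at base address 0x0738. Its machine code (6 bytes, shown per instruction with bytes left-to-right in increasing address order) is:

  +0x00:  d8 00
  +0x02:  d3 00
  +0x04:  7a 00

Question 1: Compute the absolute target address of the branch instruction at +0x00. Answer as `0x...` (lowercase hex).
0x073a

+0x00: d8 00 ⇒ word 0xd800 (big)
  op=0xd800>>10=0x36 ⇒ jsr (J)
  [9:0] imm=0 = #0
  target = base 0x0738 + off 0x00 + 2 + imm 0 = 0x073a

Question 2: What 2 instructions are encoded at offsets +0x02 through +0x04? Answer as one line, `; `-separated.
add R6, R0; inc R4

@+02  big-endian(d3 00) = 0xd300
  op=0xd300>>10=0x34 ⇒ add (RR)
  rd: (w>>7)&0x7=0x6 → R6
  rs: (w>>4)&0x7=0x0 → R0
@+04  big-endian(7a 00) = 0x7a00
  op=0x7a00>>10=0x1e ⇒ inc (R)
  rd: (w>>7)&0x7=0x4 → R4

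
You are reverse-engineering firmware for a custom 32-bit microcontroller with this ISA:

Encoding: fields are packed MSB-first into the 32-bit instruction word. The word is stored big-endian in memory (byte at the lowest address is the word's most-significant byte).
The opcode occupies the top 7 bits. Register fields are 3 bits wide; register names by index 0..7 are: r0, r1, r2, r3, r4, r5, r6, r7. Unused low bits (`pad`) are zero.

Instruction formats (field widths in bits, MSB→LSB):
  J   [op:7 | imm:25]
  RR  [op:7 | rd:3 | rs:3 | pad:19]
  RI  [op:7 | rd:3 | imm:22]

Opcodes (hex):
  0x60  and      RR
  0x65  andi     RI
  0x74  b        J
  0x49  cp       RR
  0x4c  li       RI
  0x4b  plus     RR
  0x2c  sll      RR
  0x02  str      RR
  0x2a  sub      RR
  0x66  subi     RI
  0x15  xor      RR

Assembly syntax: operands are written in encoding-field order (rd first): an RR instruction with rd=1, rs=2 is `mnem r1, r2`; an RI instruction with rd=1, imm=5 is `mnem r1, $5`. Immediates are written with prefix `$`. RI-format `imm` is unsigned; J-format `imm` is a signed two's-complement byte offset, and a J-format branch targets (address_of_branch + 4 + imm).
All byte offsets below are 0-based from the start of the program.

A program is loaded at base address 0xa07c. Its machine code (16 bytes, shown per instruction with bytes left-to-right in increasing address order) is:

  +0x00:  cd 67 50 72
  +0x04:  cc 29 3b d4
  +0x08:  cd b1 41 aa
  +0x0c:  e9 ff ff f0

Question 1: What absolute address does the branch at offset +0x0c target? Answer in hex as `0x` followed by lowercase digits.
0xa07c

[0c] e9 ff ff f0 → 0xe9fffff0
  top 7b → 0x74 → b [J]
  imm@[24:0]=0x1fffff0 (s25→-16) ⇒ $-16
  target = base 0xa07c + off 0x0c + 4 + imm -16 = 0xa07c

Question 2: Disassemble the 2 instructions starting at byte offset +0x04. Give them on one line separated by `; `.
off 0x04: read cc 29 3b d4 as big → 0xcc293bd4
  opcode bits[31:25]=0x66: subi/RI
  [24:22] rd=0 = r0
  [21:0] imm=2702292 = $2702292
off 0x08: read cd b1 41 aa as big → 0xcdb141aa
  opcode bits[31:25]=0x66: subi/RI
  [24:22] rd=6 = r6
  [21:0] imm=3228074 = $3228074

subi r0, $2702292; subi r6, $3228074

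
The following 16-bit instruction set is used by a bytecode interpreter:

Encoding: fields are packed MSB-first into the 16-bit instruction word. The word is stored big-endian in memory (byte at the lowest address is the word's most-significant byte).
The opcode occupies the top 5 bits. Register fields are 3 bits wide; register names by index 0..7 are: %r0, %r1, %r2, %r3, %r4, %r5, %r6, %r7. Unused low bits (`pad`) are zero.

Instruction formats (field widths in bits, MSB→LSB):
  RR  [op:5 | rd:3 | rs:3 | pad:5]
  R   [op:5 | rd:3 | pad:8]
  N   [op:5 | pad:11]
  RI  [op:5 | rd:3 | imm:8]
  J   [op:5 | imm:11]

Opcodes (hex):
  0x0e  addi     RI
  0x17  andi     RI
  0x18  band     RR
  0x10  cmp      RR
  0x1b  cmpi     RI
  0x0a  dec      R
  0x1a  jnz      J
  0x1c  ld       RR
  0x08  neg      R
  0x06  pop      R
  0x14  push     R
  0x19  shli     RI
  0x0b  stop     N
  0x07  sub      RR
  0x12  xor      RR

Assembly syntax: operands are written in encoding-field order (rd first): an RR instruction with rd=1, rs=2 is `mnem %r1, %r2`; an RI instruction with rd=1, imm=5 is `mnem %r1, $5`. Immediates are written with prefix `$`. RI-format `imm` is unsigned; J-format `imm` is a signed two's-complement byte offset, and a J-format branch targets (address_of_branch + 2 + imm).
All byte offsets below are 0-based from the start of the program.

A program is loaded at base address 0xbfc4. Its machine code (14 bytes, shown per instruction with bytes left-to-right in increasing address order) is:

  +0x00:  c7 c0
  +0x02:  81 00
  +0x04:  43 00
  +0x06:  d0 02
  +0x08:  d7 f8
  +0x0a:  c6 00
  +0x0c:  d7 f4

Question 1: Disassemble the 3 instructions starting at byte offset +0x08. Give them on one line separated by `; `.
@+08  big-endian(d7 f8) = 0xd7f8
  opcode bits[15:11]=0x1a: jnz/J
  imm: (w>>0)&0x7ff=0x7f8 (s11→-8) → $-8
@+0a  big-endian(c6 00) = 0xc600
  opcode bits[15:11]=0x18: band/RR
  rd: (w>>8)&0x7=0x6 → %r6
  rs: (w>>5)&0x7=0x0 → %r0
@+0c  big-endian(d7 f4) = 0xd7f4
  opcode bits[15:11]=0x1a: jnz/J
  imm: (w>>0)&0x7ff=0x7f4 (s11→-12) → $-12

jnz $-8; band %r6, %r0; jnz $-12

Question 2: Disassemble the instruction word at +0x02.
+0x02: 81 00 ⇒ word 0x8100 (big)
  top 5b → 0x10 → cmp [RR]
  rd: (w>>8)&0x7=0x1 → %r1
  rs: (w>>5)&0x7=0x0 → %r0

cmp %r1, %r0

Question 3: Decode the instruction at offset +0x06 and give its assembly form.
jnz $2

@+06  big-endian(d0 02) = 0xd002
  op=0xd002>>11=0x1a ⇒ jnz (J)
  imm@[10:0]=0x2 ⇒ $2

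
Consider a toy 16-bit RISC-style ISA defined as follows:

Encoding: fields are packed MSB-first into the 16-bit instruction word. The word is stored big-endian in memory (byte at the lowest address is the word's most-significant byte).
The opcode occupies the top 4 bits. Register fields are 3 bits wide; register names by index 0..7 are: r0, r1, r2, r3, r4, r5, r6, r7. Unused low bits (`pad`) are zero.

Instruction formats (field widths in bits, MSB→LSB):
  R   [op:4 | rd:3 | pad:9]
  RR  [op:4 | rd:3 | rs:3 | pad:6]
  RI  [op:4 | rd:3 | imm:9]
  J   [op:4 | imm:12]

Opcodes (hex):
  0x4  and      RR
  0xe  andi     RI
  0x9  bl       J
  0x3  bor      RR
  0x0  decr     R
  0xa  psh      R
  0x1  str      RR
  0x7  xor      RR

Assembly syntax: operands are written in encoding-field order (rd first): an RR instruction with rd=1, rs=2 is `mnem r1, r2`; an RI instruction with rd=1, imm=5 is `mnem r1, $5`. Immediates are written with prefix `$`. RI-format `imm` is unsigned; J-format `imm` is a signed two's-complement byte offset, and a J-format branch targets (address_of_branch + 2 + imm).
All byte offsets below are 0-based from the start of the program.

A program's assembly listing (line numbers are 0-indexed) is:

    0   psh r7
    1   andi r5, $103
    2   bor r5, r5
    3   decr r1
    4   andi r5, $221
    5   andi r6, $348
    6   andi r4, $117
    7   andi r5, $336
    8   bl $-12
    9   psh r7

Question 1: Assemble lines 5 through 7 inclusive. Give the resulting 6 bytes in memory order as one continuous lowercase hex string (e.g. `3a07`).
ed5ce875eb50

5. andi fields op=0xe:4|rd=6:3|imm=348:9 → word ed5ch → ed 5c
6. andi fields op=0xe:4|rd=4:3|imm=117:9 → word e875h → e8 75
7. andi fields op=0xe:4|rd=5:3|imm=336:9 → word eb50h → eb 50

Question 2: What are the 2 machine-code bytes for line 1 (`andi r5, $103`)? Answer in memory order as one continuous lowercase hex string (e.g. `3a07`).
L1: andi op=0xe:4|rd=5:3|imm=103:9 ⇒ 0xea67 ⇒ big ea 67

ea67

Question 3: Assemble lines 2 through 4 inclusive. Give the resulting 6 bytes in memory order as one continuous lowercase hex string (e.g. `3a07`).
2. bor fields op=0x3:4|rd=5:3|rs=5:3|pad=0:6 → word 3b40h → 3b 40
3. decr fields op=0x0:4|rd=1:3|pad=0:9 → word 0200h → 02 00
4. andi fields op=0xe:4|rd=5:3|imm=221:9 → word eaddh → ea dd

3b400200eadd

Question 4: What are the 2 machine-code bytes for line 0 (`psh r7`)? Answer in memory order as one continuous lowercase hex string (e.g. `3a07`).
0. psh fields op=0xa:4|rd=7:3|pad=0:9 → word ae00h → ae 00

ae00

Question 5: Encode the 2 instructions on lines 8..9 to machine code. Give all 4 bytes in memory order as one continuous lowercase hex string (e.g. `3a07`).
9ff4ae00

line 8 (bl): pack op=0x9:4|imm=-12:12 = 0x9ff4; big→ 9f f4
line 9 (psh): pack op=0xa:4|rd=7:3|pad=0:9 = 0xae00; big→ ae 00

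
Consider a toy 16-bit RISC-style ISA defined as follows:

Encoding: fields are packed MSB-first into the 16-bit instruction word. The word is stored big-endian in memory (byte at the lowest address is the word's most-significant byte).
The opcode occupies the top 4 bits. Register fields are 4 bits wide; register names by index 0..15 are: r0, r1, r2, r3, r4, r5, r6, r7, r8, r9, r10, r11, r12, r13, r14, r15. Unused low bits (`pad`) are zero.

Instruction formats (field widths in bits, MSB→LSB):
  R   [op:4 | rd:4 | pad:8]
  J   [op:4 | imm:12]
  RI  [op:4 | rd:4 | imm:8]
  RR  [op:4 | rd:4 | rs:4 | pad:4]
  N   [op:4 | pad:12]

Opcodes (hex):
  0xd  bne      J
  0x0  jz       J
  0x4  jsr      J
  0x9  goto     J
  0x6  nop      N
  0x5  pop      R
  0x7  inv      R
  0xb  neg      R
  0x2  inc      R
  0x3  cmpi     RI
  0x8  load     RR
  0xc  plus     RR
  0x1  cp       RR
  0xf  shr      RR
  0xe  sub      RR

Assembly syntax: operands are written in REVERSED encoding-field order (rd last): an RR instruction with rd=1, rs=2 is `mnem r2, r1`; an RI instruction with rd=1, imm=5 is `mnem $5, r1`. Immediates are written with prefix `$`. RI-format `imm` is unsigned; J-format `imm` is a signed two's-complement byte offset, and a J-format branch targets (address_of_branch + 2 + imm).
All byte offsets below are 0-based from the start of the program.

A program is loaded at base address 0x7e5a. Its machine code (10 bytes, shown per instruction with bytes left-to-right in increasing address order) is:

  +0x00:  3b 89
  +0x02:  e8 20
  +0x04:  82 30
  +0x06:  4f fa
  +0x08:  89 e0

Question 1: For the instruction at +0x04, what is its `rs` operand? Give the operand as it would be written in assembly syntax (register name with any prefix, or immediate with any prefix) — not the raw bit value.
off 0x04: read 82 30 as big → 0x8230
  top 4b → 0x8 → load [RR]
  [11:8] rd=2 = r2
  [7:4] rs=3 = r3

r3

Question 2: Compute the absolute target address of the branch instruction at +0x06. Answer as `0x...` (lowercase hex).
0x7e5c

+0x06: 4f fa ⇒ word 0x4ffa (big)
  opcode bits[15:12]=0x4: jsr/J
  [11:0] imm=4090 (s12→-6) = $-6
  target = base 0x7e5a + off 0x06 + 2 + imm -6 = 0x7e5c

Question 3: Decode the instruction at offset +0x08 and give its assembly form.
load r14, r9

[08] 89 e0 → 0x89e0
  top 4b → 0x8 → load [RR]
  rd: (w>>8)&0xf=0x9 → r9
  rs: (w>>4)&0xf=0xe → r14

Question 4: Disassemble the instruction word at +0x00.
cmpi $137, r11

[00] 3b 89 → 0x3b89
  op=0x3b89>>12=0x3 ⇒ cmpi (RI)
  rd@[11:8]=0xb ⇒ r11
  imm@[7:0]=0x89 ⇒ $137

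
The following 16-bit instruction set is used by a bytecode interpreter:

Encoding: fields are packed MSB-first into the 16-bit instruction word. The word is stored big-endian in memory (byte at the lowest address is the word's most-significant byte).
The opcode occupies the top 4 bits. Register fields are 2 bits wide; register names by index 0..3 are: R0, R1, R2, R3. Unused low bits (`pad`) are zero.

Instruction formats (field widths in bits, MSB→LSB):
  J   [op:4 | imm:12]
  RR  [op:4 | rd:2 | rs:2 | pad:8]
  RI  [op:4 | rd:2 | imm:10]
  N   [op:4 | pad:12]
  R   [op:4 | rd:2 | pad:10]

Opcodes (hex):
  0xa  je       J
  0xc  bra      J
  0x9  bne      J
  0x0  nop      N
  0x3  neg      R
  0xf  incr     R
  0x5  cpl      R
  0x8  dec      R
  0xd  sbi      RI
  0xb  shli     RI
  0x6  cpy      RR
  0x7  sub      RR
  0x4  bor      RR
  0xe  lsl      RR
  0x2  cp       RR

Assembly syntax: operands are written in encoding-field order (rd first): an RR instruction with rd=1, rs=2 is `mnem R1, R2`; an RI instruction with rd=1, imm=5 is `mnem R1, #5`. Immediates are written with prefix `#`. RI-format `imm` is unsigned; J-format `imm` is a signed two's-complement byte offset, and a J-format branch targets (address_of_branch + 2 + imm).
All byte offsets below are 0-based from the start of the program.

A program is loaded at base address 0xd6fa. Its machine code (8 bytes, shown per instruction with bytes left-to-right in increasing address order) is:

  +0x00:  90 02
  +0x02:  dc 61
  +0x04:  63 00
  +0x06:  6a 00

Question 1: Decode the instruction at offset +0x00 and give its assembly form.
bne #2

+0x00: 90 02 ⇒ word 0x9002 (big)
  top 4b → 0x9 → bne [J]
  imm@[11:0]=0x2 ⇒ #2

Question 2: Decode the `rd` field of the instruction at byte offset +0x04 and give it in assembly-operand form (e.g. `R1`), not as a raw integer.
@+04  big-endian(63 00) = 0x6300
  top 4b → 0x6 → cpy [RR]
  rd@[11:10]=0x0 ⇒ R0
  rs@[9:8]=0x3 ⇒ R3

R0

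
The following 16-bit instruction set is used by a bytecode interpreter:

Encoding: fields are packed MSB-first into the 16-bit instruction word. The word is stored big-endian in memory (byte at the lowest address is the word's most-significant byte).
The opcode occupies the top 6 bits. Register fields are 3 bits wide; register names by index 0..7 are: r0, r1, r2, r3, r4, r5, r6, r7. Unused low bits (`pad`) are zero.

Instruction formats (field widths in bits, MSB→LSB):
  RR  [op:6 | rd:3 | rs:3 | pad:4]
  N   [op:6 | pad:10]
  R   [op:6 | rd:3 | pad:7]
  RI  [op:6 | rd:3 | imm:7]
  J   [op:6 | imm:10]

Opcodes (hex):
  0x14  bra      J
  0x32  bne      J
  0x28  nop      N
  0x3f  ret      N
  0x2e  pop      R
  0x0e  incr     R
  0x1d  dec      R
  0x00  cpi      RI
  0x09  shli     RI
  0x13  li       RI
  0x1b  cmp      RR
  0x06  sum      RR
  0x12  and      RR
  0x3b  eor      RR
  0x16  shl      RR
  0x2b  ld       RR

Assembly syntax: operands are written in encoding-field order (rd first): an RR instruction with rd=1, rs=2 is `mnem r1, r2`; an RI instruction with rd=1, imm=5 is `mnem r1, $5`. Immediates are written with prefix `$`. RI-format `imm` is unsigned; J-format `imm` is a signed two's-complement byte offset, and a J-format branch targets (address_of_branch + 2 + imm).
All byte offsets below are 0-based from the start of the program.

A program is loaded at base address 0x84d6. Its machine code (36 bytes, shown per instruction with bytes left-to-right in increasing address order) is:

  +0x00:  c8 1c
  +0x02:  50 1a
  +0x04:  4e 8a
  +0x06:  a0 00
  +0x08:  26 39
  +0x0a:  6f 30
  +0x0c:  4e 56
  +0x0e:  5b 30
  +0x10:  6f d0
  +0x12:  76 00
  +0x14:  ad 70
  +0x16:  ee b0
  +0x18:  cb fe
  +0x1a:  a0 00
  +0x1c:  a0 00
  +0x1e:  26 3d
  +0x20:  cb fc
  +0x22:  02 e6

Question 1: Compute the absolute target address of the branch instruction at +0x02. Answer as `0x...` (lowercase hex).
0x84f4

[02] 50 1a → 0x501a
  op=0x501a>>10=0x14 ⇒ bra (J)
  imm@[9:0]=0x1a ⇒ $26
  target = base 0x84d6 + off 0x02 + 2 + imm 26 = 0x84f4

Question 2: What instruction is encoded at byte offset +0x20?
+0x20: cb fc ⇒ word 0xcbfc (big)
  op=0xcbfc>>10=0x32 ⇒ bne (J)
  [9:0] imm=1020 (s10→-4) = $-4

bne $-4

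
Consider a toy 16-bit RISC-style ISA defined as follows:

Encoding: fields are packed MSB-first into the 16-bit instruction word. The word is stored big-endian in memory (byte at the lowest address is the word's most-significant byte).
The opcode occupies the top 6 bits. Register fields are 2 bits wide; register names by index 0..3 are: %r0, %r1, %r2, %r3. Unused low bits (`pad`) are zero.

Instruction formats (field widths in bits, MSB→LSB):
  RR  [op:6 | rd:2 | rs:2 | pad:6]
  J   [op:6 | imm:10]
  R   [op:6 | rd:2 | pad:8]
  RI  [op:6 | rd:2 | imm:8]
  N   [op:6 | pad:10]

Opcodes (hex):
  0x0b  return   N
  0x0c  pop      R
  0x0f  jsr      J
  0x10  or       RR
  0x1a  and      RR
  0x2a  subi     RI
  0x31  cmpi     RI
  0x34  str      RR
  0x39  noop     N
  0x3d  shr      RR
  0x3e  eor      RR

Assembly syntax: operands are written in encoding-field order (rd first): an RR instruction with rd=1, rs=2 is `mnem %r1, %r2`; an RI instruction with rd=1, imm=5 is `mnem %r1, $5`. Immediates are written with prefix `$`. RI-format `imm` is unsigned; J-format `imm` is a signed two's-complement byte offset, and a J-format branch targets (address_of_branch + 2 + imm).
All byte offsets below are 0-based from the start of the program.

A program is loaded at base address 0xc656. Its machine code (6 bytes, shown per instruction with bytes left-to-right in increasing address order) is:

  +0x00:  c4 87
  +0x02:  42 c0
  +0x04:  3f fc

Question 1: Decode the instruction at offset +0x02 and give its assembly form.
or %r2, %r3

[02] 42 c0 → 0x42c0
  opcode bits[15:10]=0x10: or/RR
  rd@[9:8]=0x2 ⇒ %r2
  rs@[7:6]=0x3 ⇒ %r3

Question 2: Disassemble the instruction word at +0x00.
cmpi %r0, $135

+0x00: c4 87 ⇒ word 0xc487 (big)
  top 6b → 0x31 → cmpi [RI]
  rd: (w>>8)&0x3=0x0 → %r0
  imm: (w>>0)&0xff=0x87 → $135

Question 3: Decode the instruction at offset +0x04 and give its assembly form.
jsr $-4

+0x04: 3f fc ⇒ word 0x3ffc (big)
  op=0x3ffc>>10=0xf ⇒ jsr (J)
  [9:0] imm=1020 (s10→-4) = $-4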